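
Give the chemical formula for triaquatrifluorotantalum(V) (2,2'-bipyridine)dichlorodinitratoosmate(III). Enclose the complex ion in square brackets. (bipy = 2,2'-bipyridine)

[TaF3(H2O)3][Os(bipy)Cl2(NO3)2]2

Cation [Ta…]: ligand charges -3, Ta(V) ⇒ ion charge 2+.
Anion [Os…]: ligand charges -4, Os(III) ⇒ ion charge 1−.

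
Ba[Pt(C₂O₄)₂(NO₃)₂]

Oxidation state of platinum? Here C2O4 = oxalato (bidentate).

+4

1 barium outside the brackets (+2 each) → the complex ion is 2−.
Ligand charges: 2×NO3 = -2; 2×C2O4 = -4; sum -6.
Pt + (-6) = 2− ⇒ Pt is +4.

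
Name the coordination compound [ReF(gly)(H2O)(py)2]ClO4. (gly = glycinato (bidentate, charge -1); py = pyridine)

aquafluoro(glycinato)bis(pyridine)rhenium(III) perchlorate

The 1 perchlorate counter-ion carries a total charge of -1, so each complex ion is 1+.
Ligand charges: 1×fluoro (-1 each), 1×glycinato (-1 each), 2×pyridine (neutral), 1×aqua (neutral); total -2. So Re + (-2) = 1+, giving Re = +3.
Ligands are named alphabetically: aqua before fluoro before glycinato before pyridine.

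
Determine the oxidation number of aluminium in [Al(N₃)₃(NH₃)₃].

No counter-ion: the bracketed complex is neutral.
Ligand charges: 3×N3 = -3; 3×NH3 neutral; sum -3.
Al + (-3) = 0 ⇒ Al is +3.

+3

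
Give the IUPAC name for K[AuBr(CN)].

potassium bromocyanoaurate(I)

The 1 potassium counter-ion carries a total charge of +1, so each complex ion is 1−.
Ligand charges: 1×bromo (-1 each), 1×cyano (-1 each); total -2. So Au + (-2) = 1−, giving Au = +1.
Ligands are named alphabetically: bromo before cyano.
The complex ion is anionic, so gold takes the -ate form aurate(I).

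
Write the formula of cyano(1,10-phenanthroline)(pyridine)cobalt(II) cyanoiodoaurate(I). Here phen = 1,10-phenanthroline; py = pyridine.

Cation [Co…]: ligand charges -1, Co(II) ⇒ ion charge 1+.
Anion [Au…]: ligand charges -2, Au(I) ⇒ ion charge 1−.
One 1+ cation balances one 1− anion.

[Co(CN)(phen)(py)][Au(CN)I]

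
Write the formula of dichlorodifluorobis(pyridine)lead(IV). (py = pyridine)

[PbCl2F2(py)2]

Ligands: 2 fluoro (F, -1), 2 pyridine (py, neutral), 2 chloro (Cl, -1). Ligand charge sum = -4.
With Pb in oxidation state +4, the complex ion is [Pb...].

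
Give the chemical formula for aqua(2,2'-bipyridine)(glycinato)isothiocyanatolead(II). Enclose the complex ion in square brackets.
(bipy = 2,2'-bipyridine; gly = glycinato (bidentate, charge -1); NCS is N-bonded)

Ligands: 1 aqua (H2O, neutral), 1 2,2'-bipyridine (bipy, neutral), 1 glycinato (gly, -1), 1 isothiocyanato (NCS, -1). Ligand charge sum = -2.
With Pb in oxidation state +2, the complex ion is [Pb...].

[Pb(bipy)(gly)(H2O)(NCS)]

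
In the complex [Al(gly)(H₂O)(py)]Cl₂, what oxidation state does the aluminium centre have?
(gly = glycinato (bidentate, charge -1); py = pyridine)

+3

2 chloride outside the brackets (-1 each) → the complex ion is 2+.
Ligand charges: 1×H2O neutral; 1×gly = -1; 1×py neutral; sum -1.
Al + (-1) = 2+ ⇒ Al is +3.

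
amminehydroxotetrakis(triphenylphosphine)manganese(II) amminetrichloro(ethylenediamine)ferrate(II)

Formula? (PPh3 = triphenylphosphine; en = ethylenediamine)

[Mn(NH3)(OH)(PPh3)4][FeCl3(en)(NH3)]

Cation [Mn…]: ligand charges -1, Mn(II) ⇒ ion charge 1+.
Anion [Fe…]: ligand charges -3, Fe(II) ⇒ ion charge 1−.
One 1+ cation balances one 1− anion.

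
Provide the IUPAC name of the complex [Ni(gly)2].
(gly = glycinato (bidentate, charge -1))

bis(glycinato)nickel(II)

There is no counter-ion, so the complex is neutral overall.
Ligand charges: 2×glycinato (-1 each); total -2. So Ni + (-2) = 0, giving Ni = +2.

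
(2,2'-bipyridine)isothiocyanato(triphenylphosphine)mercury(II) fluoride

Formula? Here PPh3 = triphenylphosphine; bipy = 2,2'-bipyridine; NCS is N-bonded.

[Hg(bipy)(NCS)(PPh3)]F

Ligands: 1 triphenylphosphine (PPh3, neutral), 1 2,2'-bipyridine (bipy, neutral), 1 isothiocyanato (NCS, -1). Ligand charge sum = -1.
Charge balance with fluoride (-1) requires 1 complex ion per 1 fluoride.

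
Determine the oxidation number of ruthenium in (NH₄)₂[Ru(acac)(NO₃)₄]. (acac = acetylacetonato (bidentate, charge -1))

2 ammonium outside the brackets (+1 each) → the complex ion is 2−.
Ligand charges: 1×acac = -1; 4×NO3 = -4; sum -5.
Ru + (-5) = 2− ⇒ Ru is +3.

+3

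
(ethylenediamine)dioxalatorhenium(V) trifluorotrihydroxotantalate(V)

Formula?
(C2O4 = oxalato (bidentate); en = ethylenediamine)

Cation [Re…]: ligand charges -4, Re(V) ⇒ ion charge 1+.
Anion [Ta…]: ligand charges -6, Ta(V) ⇒ ion charge 1−.
One 1+ cation balances one 1− anion.

[Re(C2O4)2(en)][TaF3(OH)3]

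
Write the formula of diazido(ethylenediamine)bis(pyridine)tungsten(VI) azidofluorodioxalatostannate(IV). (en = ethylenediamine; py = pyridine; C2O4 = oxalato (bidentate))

Cation [W…]: ligand charges -2, W(VI) ⇒ ion charge 4+.
Anion [Sn…]: ligand charges -6, Sn(IV) ⇒ ion charge 2−.
One 4+ cation requires 2 of the 2− anion.

[W(en)(N3)2(py)2][Sn(C2O4)2F(N3)]2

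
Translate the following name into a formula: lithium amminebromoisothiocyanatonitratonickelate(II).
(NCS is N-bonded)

Ligands: 1 ammine (NH3, neutral), 1 bromo (Br, -1), 1 nitrato (NO3, -1), 1 isothiocyanato (NCS, -1). Ligand charge sum = -3.
Charge balance with lithium (+1) requires 1 complex ion per 1 lithium.

Li[NiBr(NCS)(NH3)(NO3)]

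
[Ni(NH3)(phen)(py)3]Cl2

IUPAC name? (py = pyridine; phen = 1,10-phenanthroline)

ammine(1,10-phenanthroline)tris(pyridine)nickel(II) chloride

The 2 chloride counter-ions carry a total charge of -2, so each complex ion is 2+.
Ligand charges: 3×pyridine (neutral), 1×1,10-phenanthroline (neutral), 1×ammine (neutral); total 0. So Ni + (0) = 2+, giving Ni = +2.
Ligands are named alphabetically: ammine before phenanthroline before pyridine.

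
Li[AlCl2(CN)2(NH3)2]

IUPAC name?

lithium diamminedichlorodicyanoaluminate(III)

The 1 lithium counter-ion carries a total charge of +1, so each complex ion is 1−.
Ligand charges: 2×cyano (-1 each), 2×chloro (-1 each), 2×ammine (neutral); total -4. So Al + (-4) = 1−, giving Al = +3.
Ligands are named alphabetically: ammine before chloro before cyano.
The complex ion is anionic, so aluminium takes the -ate form aluminate(III).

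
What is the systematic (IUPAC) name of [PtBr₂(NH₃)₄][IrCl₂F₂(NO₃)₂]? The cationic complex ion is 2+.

Both ions are complex: the cation is named first with the plain metal name, the anion second with the -ate form; each ion's ligands are alphabetised independently.
The complex cation is given as 2+; its ligand charges sum to -2, so Pt = +4.
A 1:1 salt means the anion carries the equal and opposite charge, 2−.
Anion: ligand charges sum to -6; for the ion to be 2−, Ir = +4.

tetraamminedibromoplatinum(IV) dichlorodifluorodinitratoiridate(IV)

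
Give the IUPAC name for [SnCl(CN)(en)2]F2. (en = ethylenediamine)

The 2 fluoride counter-ions carry a total charge of -2, so each complex ion is 2+.
Ligand charges: 2×ethylenediamine (neutral), 1×cyano (-1 each), 1×chloro (-1 each); total -2. So Sn + (-2) = 2+, giving Sn = +4.
Ligands are named alphabetically: chloro before cyano before ethylenediamine.

chlorocyanobis(ethylenediamine)tin(IV) fluoride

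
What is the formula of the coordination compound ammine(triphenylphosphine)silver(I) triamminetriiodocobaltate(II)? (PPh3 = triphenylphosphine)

Cation [Ag…]: ligand charges 0, Ag(I) ⇒ ion charge 1+.
Anion [Co…]: ligand charges -3, Co(II) ⇒ ion charge 1−.
One 1+ cation balances one 1− anion.

[Ag(NH3)(PPh3)][CoI3(NH3)3]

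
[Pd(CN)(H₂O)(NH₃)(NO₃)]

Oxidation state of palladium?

+2

No counter-ion: the bracketed complex is neutral.
Ligand charges: 1×NO3 = -1; 1×H2O neutral; 1×NH3 neutral; 1×CN = -1; sum -2.
Pd + (-2) = 0 ⇒ Pd is +2.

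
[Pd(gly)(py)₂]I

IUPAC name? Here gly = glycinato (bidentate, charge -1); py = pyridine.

The 1 iodide counter-ion carries a total charge of -1, so each complex ion is 1+.
Ligand charges: 1×glycinato (-1 each), 2×pyridine (neutral); total -1. So Pd + (-1) = 1+, giving Pd = +2.
Ligands are named alphabetically: glycinato before pyridine.

(glycinato)bis(pyridine)palladium(II) iodide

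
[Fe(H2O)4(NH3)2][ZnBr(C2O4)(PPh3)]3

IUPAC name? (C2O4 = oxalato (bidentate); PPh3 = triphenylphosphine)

diamminetetraaquairon(III) bromooxalato(triphenylphosphine)zincate(II)

Zinc is always +2 in its complexes; the anion's ligand charges sum to -3, so the complex anion is 1−.
With 3 anions per cation, the cation must be 3×1 = 3+.
Cation: ligand charges sum to 0; for the ion to be 3+, Fe = +3.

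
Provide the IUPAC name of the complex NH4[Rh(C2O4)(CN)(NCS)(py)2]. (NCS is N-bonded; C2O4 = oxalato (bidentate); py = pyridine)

ammonium cyanoisothiocyanatooxalatobis(pyridine)rhodate(III)

The 1 ammonium counter-ion carries a total charge of +1, so each complex ion is 1−.
Ligand charges: 1×isothiocyanato (-1 each), 1×oxalato (-2 each), 2×pyridine (neutral), 1×cyano (-1 each); total -4. So Rh + (-4) = 1−, giving Rh = +3.
Ligands are named alphabetically: cyano before isothiocyanato before oxalato before pyridine.
The complex ion is anionic, so rhodium takes the -ate form rhodate(III).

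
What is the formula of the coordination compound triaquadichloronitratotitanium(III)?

[TiCl2(H2O)3(NO3)]

Ligands: 2 chloro (Cl, -1), 3 aqua (H2O, neutral), 1 nitrato (NO3, -1). Ligand charge sum = -3.
With Ti in oxidation state +3, the complex ion is [Ti...].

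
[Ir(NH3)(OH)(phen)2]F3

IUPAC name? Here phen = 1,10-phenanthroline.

The 3 fluoride counter-ions carry a total charge of -3, so each complex ion is 3+.
Ligand charges: 1×hydroxo (-1 each), 2×1,10-phenanthroline (neutral), 1×ammine (neutral); total -1. So Ir + (-1) = 3+, giving Ir = +4.
Ligands are named alphabetically: ammine before hydroxo before phenanthroline.

amminehydroxobis(1,10-phenanthroline)iridium(IV) fluoride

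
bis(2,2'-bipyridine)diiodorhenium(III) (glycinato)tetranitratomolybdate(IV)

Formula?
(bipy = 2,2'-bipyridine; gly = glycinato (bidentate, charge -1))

Cation [Re…]: ligand charges -2, Re(III) ⇒ ion charge 1+.
Anion [Mo…]: ligand charges -5, Mo(IV) ⇒ ion charge 1−.
One 1+ cation balances one 1− anion.

[Re(bipy)2I2][Mo(gly)(NO3)4]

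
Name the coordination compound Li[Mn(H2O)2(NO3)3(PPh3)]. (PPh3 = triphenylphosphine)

lithium diaquatrinitrato(triphenylphosphine)manganate(II)

The 1 lithium counter-ion carries a total charge of +1, so each complex ion is 1−.
Ligand charges: 2×aqua (neutral), 3×nitrato (-1 each), 1×triphenylphosphine (neutral); total -3. So Mn + (-3) = 1−, giving Mn = +2.
Ligands are named alphabetically: aqua before nitrato before triphenylphosphine.
The complex ion is anionic, so manganese takes the -ate form manganate(II).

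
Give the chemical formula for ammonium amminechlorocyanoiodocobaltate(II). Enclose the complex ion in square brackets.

Ligands: 1 ammine (NH3, neutral), 1 cyano (CN, -1), 1 iodo (I, -1), 1 chloro (Cl, -1). Ligand charge sum = -3.
With Co in oxidation state +2, the complex ion is [Co...]^1−.
Charge balance with ammonium (+1) requires 1 complex ion per 1 ammonium.

NH4[CoCl(CN)I(NH3)]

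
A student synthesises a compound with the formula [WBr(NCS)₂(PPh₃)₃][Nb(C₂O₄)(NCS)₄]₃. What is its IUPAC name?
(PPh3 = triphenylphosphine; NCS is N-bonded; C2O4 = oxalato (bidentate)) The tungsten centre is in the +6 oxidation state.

bromodiisothiocyanatotris(triphenylphosphine)tungsten(VI) tetraisothiocyanatooxalatoniobate(V)

Both ions are complex: the cation is named first with the plain metal name, the anion second with the -ate form; each ion's ligands are alphabetised independently.
W is given as +6; the cation's ligand charges sum to -3, so the complex cation is 3+.
With 3 anions per cation, each anion must be 3/3 = 1−.
Anion: ligand charges sum to -6; for the ion to be 1−, Nb = +5.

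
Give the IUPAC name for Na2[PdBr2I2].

sodium dibromodiiodopalladate(II)

The 2 sodium counter-ions carry a total charge of +2, so each complex ion is 2−.
Ligand charges: 2×iodo (-1 each), 2×bromo (-1 each); total -4. So Pd + (-4) = 2−, giving Pd = +2.
The complex ion is anionic, so palladium takes the -ate form palladate(II).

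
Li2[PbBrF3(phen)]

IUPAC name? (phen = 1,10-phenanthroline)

The 2 lithium counter-ions carry a total charge of +2, so each complex ion is 2−.
Ligand charges: 1×1,10-phenanthroline (neutral), 3×fluoro (-1 each), 1×bromo (-1 each); total -4. So Pb + (-4) = 2−, giving Pb = +2.
The complex ion is anionic, so lead takes the -ate form plumbate(II).

lithium bromotrifluoro(1,10-phenanthroline)plumbate(II)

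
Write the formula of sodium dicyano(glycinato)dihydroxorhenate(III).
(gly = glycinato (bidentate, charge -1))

Ligands: 2 cyano (CN, -1), 1 glycinato (gly, -1), 2 hydroxo (OH, -1). Ligand charge sum = -5.
With Re in oxidation state +3, the complex ion is [Re...]^2−.
Charge balance with sodium (+1) requires 1 complex ion per 2 sodium.

Na2[Re(CN)2(gly)(OH)2]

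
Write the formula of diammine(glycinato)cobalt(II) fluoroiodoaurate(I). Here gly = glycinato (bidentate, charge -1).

[Co(gly)(NH3)2][AuFI]

Cation [Co…]: ligand charges -1, Co(II) ⇒ ion charge 1+.
Anion [Au…]: ligand charges -2, Au(I) ⇒ ion charge 1−.
One 1+ cation balances one 1− anion.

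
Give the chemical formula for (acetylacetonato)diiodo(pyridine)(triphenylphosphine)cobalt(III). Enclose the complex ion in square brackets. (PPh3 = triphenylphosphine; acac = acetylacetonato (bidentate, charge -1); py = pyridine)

[Co(acac)I2(PPh3)(py)]

Ligands: 1 triphenylphosphine (PPh3, neutral), 1 acetylacetonato (acac, -1), 2 iodo (I, -1), 1 pyridine (py, neutral). Ligand charge sum = -3.
With Co in oxidation state +3, the complex ion is [Co...].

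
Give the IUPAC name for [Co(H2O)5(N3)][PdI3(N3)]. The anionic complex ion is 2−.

Both ions are complex: the cation is named first with the plain metal name, the anion second with the -ate form; each ion's ligands are alphabetised independently.
The complex anion is given as 2−; its ligand charges sum to -4, so Pd = +2.
A 1:1 salt means the cation carries the equal and opposite charge, 2+.
Cation: ligand charges sum to -1; for the ion to be 2+, Co = +3.

pentaaquaazidocobalt(III) azidotriiodopalladate(II)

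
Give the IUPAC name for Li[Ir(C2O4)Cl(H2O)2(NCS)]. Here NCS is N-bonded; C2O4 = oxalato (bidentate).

The 1 lithium counter-ion carries a total charge of +1, so each complex ion is 1−.
Ligand charges: 2×aqua (neutral), 1×chloro (-1 each), 1×isothiocyanato (-1 each), 1×oxalato (-2 each); total -4. So Ir + (-4) = 1−, giving Ir = +3.
Ligands are named alphabetically: aqua before chloro before isothiocyanato before oxalato.
The complex ion is anionic, so iridium takes the -ate form iridate(III).

lithium diaquachloroisothiocyanatooxalatoiridate(III)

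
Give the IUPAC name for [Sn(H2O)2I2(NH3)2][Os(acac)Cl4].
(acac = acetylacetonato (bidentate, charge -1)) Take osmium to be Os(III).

diamminediaquadiiodotin(IV) (acetylacetonato)tetrachloroosmate(III)

Os is given as +3; the anion's ligand charges sum to -5, so the complex anion is 2−.
A 1:1 salt means the cation carries the equal and opposite charge, 2+.
Cation: ligand charges sum to -2; for the ion to be 2+, Sn = +4.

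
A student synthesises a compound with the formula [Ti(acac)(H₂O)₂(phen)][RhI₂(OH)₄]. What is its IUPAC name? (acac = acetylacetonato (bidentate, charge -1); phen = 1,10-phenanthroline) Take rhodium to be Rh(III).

(acetylacetonato)diaqua(1,10-phenanthroline)titanium(IV) tetrahydroxodiiodorhodate(III)

Both ions are complex: the cation is named first with the plain metal name, the anion second with the -ate form; each ion's ligands are alphabetised independently.
Rh is given as +3; the anion's ligand charges sum to -6, so the complex anion is 3−.
A 1:1 salt means the cation carries the equal and opposite charge, 3+.
Cation: ligand charges sum to -1; for the ion to be 3+, Ti = +4.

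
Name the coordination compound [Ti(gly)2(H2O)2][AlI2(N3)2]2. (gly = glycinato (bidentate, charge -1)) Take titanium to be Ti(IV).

Both ions are complex: the cation is named first with the plain metal name, the anion second with the -ate form; each ion's ligands are alphabetised independently.
Ti is given as +4; the cation's ligand charges sum to -2, so the complex cation is 2+.
With 2 anions per cation, each anion must be 2/2 = 1−.
Anion: ligand charges sum to -4; for the ion to be 1−, Al = +3.

diaquabis(glycinato)titanium(IV) diazidodiiodoaluminate(III)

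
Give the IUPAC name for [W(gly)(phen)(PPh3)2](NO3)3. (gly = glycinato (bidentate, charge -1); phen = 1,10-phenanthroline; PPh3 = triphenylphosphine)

The 3 nitrate counter-ions carry a total charge of -3, so each complex ion is 3+.
Ligand charges: 1×glycinato (-1 each), 1×1,10-phenanthroline (neutral), 2×triphenylphosphine (neutral); total -1. So W + (-1) = 3+, giving W = +4.
Ligands are named alphabetically: glycinato before phenanthroline before triphenylphosphine.

(glycinato)(1,10-phenanthroline)bis(triphenylphosphine)tungsten(IV) nitrate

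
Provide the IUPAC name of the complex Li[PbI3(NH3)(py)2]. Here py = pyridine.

The 1 lithium counter-ion carries a total charge of +1, so each complex ion is 1−.
Ligand charges: 2×pyridine (neutral), 1×ammine (neutral), 3×iodo (-1 each); total -3. So Pb + (-3) = 1−, giving Pb = +2.
The complex ion is anionic, so lead takes the -ate form plumbate(II).

lithium amminetriiodobis(pyridine)plumbate(II)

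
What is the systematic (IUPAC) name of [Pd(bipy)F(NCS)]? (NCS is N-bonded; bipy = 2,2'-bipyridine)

(2,2'-bipyridine)fluoroisothiocyanatopalladium(II)

There is no counter-ion, so the complex is neutral overall.
Ligand charges: 1×isothiocyanato (-1 each), 1×fluoro (-1 each), 1×2,2'-bipyridine (neutral); total -2. So Pd + (-2) = 0, giving Pd = +2.
Ligands are named alphabetically: bipyridine before fluoro before isothiocyanato.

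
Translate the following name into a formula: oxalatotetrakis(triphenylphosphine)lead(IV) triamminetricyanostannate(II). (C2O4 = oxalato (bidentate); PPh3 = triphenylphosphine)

[Pb(C2O4)(PPh3)4][Sn(CN)3(NH3)3]2

Cation [Pb…]: ligand charges -2, Pb(IV) ⇒ ion charge 2+.
Anion [Sn…]: ligand charges -3, Sn(II) ⇒ ion charge 1−.
One 2+ cation requires 2 of the 1− anion.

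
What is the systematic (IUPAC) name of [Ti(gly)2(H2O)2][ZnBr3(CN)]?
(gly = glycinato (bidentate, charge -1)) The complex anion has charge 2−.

diaquabis(glycinato)titanium(IV) tribromocyanozincate(II)

The complex anion is given as 2−; its ligand charges sum to -4, so Zn = +2.
A 1:1 salt means the cation carries the equal and opposite charge, 2+.
Cation: ligand charges sum to -2; for the ion to be 2+, Ti = +4.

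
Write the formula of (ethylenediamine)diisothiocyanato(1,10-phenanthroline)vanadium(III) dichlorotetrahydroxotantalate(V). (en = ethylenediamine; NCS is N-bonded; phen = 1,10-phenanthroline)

[V(en)(NCS)2(phen)][TaCl2(OH)4]

Cation [V…]: ligand charges -2, V(III) ⇒ ion charge 1+.
Anion [Ta…]: ligand charges -6, Ta(V) ⇒ ion charge 1−.
One 1+ cation balances one 1− anion.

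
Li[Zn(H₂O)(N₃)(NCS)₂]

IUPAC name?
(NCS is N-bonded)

The 1 lithium counter-ion carries a total charge of +1, so each complex ion is 1−.
Ligand charges: 2×isothiocyanato (-1 each), 1×azido (-1 each), 1×aqua (neutral); total -3. So Zn + (-3) = 1−, giving Zn = +2.
Ligands are named alphabetically: aqua before azido before isothiocyanato.
The complex ion is anionic, so zinc takes the -ate form zincate(II).

lithium aquaazidodiisothiocyanatozincate(II)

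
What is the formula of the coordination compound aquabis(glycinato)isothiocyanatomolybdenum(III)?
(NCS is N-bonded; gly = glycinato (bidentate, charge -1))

Ligands: 1 aqua (H2O, neutral), 1 isothiocyanato (NCS, -1), 2 glycinato (gly, -1). Ligand charge sum = -3.
With Mo in oxidation state +3, the complex ion is [Mo...].

[Mo(gly)2(H2O)(NCS)]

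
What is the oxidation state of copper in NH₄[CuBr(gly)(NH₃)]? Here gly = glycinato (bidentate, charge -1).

+1

1 ammonium outside the brackets (+1 each) → the complex ion is 1−.
Ligand charges: 1×gly = -1; 1×NH3 neutral; 1×Br = -1; sum -2.
Cu + (-2) = 1− ⇒ Cu is +1.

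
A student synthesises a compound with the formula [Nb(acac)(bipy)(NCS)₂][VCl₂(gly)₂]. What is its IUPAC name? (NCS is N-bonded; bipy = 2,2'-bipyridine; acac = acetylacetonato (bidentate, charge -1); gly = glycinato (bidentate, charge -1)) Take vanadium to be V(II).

V is given as +2; the anion's ligand charges sum to -4, so the complex anion is 2−.
A 1:1 salt means the cation carries the equal and opposite charge, 2+.
Cation: ligand charges sum to -3; for the ion to be 2+, Nb = +5.

(acetylacetonato)(2,2'-bipyridine)diisothiocyanatoniobium(V) dichlorobis(glycinato)vanadate(II)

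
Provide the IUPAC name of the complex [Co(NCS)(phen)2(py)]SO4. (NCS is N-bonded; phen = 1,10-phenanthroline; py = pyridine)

isothiocyanatobis(1,10-phenanthroline)(pyridine)cobalt(III) sulfate

The 1 sulfate counter-ion carries a total charge of -2, so each complex ion is 2+.
Ligand charges: 1×isothiocyanato (-1 each), 2×1,10-phenanthroline (neutral), 1×pyridine (neutral); total -1. So Co + (-1) = 2+, giving Co = +3.
Ligands are named alphabetically: isothiocyanato before phenanthroline before pyridine.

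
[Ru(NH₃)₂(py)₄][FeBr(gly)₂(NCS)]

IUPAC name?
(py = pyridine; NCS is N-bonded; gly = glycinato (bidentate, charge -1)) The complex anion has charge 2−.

diamminetetrakis(pyridine)ruthenium(II) bromobis(glycinato)isothiocyanatoferrate(II)

The complex anion is given as 2−; its ligand charges sum to -4, so Fe = +2.
A 1:1 salt means the cation carries the equal and opposite charge, 2+.
Cation: ligand charges sum to 0; for the ion to be 2+, Ru = +2.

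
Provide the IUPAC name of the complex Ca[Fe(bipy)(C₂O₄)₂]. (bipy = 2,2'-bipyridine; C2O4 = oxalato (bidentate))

calcium (2,2'-bipyridine)dioxalatoferrate(II)

The 1 calcium counter-ion carries a total charge of +2, so each complex ion is 2−.
Ligand charges: 1×2,2'-bipyridine (neutral), 2×oxalato (-2 each); total -4. So Fe + (-4) = 2−, giving Fe = +2.
The complex ion is anionic, so iron takes the -ate form ferrate(II).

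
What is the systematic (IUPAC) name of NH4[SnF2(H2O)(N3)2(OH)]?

The 1 ammonium counter-ion carries a total charge of +1, so each complex ion is 1−.
Ligand charges: 2×fluoro (-1 each), 2×azido (-1 each), 1×aqua (neutral), 1×hydroxo (-1 each); total -5. So Sn + (-5) = 1−, giving Sn = +4.
Ligands are named alphabetically: aqua before azido before fluoro before hydroxo.
The complex ion is anionic, so tin takes the -ate form stannate(IV).

ammonium aquadiazidodifluorohydroxostannate(IV)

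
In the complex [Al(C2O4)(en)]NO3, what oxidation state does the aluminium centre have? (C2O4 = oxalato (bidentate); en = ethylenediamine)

1 nitrate outside the brackets (-1 each) → the complex ion is 1+.
Ligand charges: 1×C2O4 = -2; 1×en neutral; sum -2.
Al + (-2) = 1+ ⇒ Al is +3.

+3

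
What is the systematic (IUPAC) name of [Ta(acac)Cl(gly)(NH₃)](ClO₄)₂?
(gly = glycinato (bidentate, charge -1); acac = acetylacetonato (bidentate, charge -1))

(acetylacetonato)amminechloro(glycinato)tantalum(V) perchlorate

The 2 perchlorate counter-ions carry a total charge of -2, so each complex ion is 2+.
Ligand charges: 1×glycinato (-1 each), 1×ammine (neutral), 1×acetylacetonato (-1 each), 1×chloro (-1 each); total -3. So Ta + (-3) = 2+, giving Ta = +5.
Ligands are named alphabetically: acetylacetonato before ammine before chloro before glycinato.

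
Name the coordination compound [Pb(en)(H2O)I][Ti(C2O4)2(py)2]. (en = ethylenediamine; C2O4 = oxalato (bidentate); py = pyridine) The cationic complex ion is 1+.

Both ions are complex: the cation is named first with the plain metal name, the anion second with the -ate form; each ion's ligands are alphabetised independently.
The complex cation is given as 1+; its ligand charges sum to -1, so Pb = +2.
A 1:1 salt means the anion carries the equal and opposite charge, 1−.
Anion: ligand charges sum to -4; for the ion to be 1−, Ti = +3.

aqua(ethylenediamine)iodolead(II) dioxalatobis(pyridine)titanate(III)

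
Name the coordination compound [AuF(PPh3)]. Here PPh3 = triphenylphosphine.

fluoro(triphenylphosphine)gold(I)

There is no counter-ion, so the complex is neutral overall.
Ligand charges: 1×fluoro (-1 each), 1×triphenylphosphine (neutral); total -1. So Au + (-1) = 0, giving Au = +1.
Ligands are named alphabetically: fluoro before triphenylphosphine.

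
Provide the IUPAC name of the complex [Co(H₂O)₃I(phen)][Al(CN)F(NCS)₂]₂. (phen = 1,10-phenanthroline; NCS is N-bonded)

triaquaiodo(1,10-phenanthroline)cobalt(III) cyanofluorodiisothiocyanatoaluminate(III)

Both ions are complex: the cation is named first with the plain metal name, the anion second with the -ate form; each ion's ligands are alphabetised independently.
Aluminium is always +3 in its complexes; the anion's ligand charges sum to -4, so the complex anion is 1−.
With 2 anions per cation, the cation must be 2×1 = 2+.
Cation: ligand charges sum to -1; for the ion to be 2+, Co = +3.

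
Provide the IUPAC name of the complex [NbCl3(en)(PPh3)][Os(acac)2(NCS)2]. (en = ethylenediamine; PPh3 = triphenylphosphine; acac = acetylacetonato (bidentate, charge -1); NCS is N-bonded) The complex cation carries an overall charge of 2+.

The complex cation is given as 2+; its ligand charges sum to -3, so Nb = +5.
A 1:1 salt means the anion carries the equal and opposite charge, 2−.
Anion: ligand charges sum to -4; for the ion to be 2−, Os = +2.

trichloro(ethylenediamine)(triphenylphosphine)niobium(V) bis(acetylacetonato)diisothiocyanatoosmate(II)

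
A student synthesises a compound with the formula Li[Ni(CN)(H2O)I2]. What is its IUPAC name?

The 1 lithium counter-ion carries a total charge of +1, so each complex ion is 1−.
Ligand charges: 2×iodo (-1 each), 1×cyano (-1 each), 1×aqua (neutral); total -3. So Ni + (-3) = 1−, giving Ni = +2.
Ligands are named alphabetically: aqua before cyano before iodo.
The complex ion is anionic, so nickel takes the -ate form nickelate(II).

lithium aquacyanodiiodonickelate(II)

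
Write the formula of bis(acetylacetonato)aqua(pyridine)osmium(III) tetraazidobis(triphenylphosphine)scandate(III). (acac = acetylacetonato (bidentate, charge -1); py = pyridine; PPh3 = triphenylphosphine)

Cation [Os…]: ligand charges -2, Os(III) ⇒ ion charge 1+.
Anion [Sc…]: ligand charges -4, Sc(III) ⇒ ion charge 1−.

[Os(acac)2(H2O)(py)][Sc(N3)4(PPh3)2]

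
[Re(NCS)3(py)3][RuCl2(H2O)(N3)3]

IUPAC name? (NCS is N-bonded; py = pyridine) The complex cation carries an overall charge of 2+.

The complex cation is given as 2+; its ligand charges sum to -3, so Re = +5.
A 1:1 salt means the anion carries the equal and opposite charge, 2−.
Anion: ligand charges sum to -5; for the ion to be 2−, Ru = +3.

triisothiocyanatotris(pyridine)rhenium(V) aquatriazidodichlororuthenate(III)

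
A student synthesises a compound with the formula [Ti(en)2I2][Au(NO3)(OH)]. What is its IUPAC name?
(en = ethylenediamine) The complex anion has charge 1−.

The complex anion is given as 1−; its ligand charges sum to -2, so Au = +1.
A 1:1 salt means the cation carries the equal and opposite charge, 1+.
Cation: ligand charges sum to -2; for the ion to be 1+, Ti = +3.

bis(ethylenediamine)diiodotitanium(III) hydroxonitratoaurate(I)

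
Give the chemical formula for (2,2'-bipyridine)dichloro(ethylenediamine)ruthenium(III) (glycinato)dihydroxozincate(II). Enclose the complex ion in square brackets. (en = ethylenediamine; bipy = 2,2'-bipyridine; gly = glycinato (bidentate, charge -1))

[Ru(bipy)Cl2(en)][Zn(gly)(OH)2]

Cation [Ru…]: ligand charges -2, Ru(III) ⇒ ion charge 1+.
Anion [Zn…]: ligand charges -3, Zn(II) ⇒ ion charge 1−.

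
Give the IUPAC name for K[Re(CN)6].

The 1 potassium counter-ion carries a total charge of +1, so each complex ion is 1−.
Ligand charges: 6×cyano (-1 each); total -6. So Re + (-6) = 1−, giving Re = +5.
The complex ion is anionic, so rhenium takes the -ate form rhenate(V).

potassium hexacyanorhenate(V)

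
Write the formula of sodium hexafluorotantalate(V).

Ligands: 6 fluoro (F, -1). Ligand charge sum = -6.
With Ta in oxidation state +5, the complex ion is [Ta...]^1−.
Charge balance with sodium (+1) requires 1 complex ion per 1 sodium.

Na[TaF6]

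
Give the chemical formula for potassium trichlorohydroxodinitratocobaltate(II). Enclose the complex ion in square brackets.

Ligands: 2 nitrato (NO3, -1), 3 chloro (Cl, -1), 1 hydroxo (OH, -1). Ligand charge sum = -6.
With Co in oxidation state +2, the complex ion is [Co...]^4−.
Charge balance with potassium (+1) requires 1 complex ion per 4 potassium.

K4[CoCl3(NO3)2(OH)]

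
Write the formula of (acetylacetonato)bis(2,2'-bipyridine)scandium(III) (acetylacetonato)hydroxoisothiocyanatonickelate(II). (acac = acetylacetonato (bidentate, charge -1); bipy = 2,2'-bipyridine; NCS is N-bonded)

Cation [Sc…]: ligand charges -1, Sc(III) ⇒ ion charge 2+.
Anion [Ni…]: ligand charges -3, Ni(II) ⇒ ion charge 1−.
One 2+ cation requires 2 of the 1− anion.

[Sc(acac)(bipy)2][Ni(acac)(NCS)(OH)]2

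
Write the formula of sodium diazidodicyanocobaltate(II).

Ligands: 2 cyano (CN, -1), 2 azido (N3, -1). Ligand charge sum = -4.
With Co in oxidation state +2, the complex ion is [Co...]^2−.
Charge balance with sodium (+1) requires 1 complex ion per 2 sodium.

Na2[Co(CN)2(N3)2]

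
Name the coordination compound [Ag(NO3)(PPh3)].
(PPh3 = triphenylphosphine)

There is no counter-ion, so the complex is neutral overall.
Ligand charges: 1×nitrato (-1 each), 1×triphenylphosphine (neutral); total -1. So Ag + (-1) = 0, giving Ag = +1.
Ligands are named alphabetically: nitrato before triphenylphosphine.

nitrato(triphenylphosphine)silver(I)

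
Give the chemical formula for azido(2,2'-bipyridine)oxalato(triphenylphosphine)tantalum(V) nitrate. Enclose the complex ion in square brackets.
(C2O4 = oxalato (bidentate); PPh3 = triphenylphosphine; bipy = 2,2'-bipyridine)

[Ta(bipy)(C2O4)(N3)(PPh3)](NO3)2

Ligands: 1 oxalato (C2O4, -2), 1 triphenylphosphine (PPh3, neutral), 1 2,2'-bipyridine (bipy, neutral), 1 azido (N3, -1). Ligand charge sum = -3.
Charge balance with nitrate (-1) requires 1 complex ion per 2 nitrate.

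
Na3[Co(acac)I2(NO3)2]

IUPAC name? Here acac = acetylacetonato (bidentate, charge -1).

sodium (acetylacetonato)diiododinitratocobaltate(II)

The 3 sodium counter-ions carry a total charge of +3, so each complex ion is 3−.
Ligand charges: 1×acetylacetonato (-1 each), 2×iodo (-1 each), 2×nitrato (-1 each); total -5. So Co + (-5) = 3−, giving Co = +2.
Ligands are named alphabetically: acetylacetonato before iodo before nitrato.
The complex ion is anionic, so cobalt takes the -ate form cobaltate(II).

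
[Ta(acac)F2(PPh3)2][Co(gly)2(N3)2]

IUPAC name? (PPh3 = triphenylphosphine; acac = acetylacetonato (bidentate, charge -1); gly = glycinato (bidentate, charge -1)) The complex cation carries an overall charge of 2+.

(acetylacetonato)difluorobis(triphenylphosphine)tantalum(V) diazidobis(glycinato)cobaltate(II)

Both ions are complex: the cation is named first with the plain metal name, the anion second with the -ate form; each ion's ligands are alphabetised independently.
The complex cation is given as 2+; its ligand charges sum to -3, so Ta = +5.
A 1:1 salt means the anion carries the equal and opposite charge, 2−.
Anion: ligand charges sum to -4; for the ion to be 2−, Co = +2.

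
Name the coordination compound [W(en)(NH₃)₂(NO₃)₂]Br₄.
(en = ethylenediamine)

diammine(ethylenediamine)dinitratotungsten(VI) bromide

The 4 bromide counter-ions carry a total charge of -4, so each complex ion is 4+.
Ligand charges: 2×ammine (neutral), 1×ethylenediamine (neutral), 2×nitrato (-1 each); total -2. So W + (-2) = 4+, giving W = +6.
Ligands are named alphabetically: ammine before ethylenediamine before nitrato.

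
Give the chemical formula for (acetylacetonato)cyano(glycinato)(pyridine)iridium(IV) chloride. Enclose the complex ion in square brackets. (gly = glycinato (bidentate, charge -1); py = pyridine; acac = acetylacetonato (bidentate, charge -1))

Ligands: 1 cyano (CN, -1), 1 glycinato (gly, -1), 1 pyridine (py, neutral), 1 acetylacetonato (acac, -1). Ligand charge sum = -3.
Charge balance with chloride (-1) requires 1 complex ion per 1 chloride.

[Ir(acac)(CN)(gly)(py)]Cl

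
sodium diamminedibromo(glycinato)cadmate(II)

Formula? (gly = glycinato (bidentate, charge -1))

Ligands: 2 ammine (NH3, neutral), 1 glycinato (gly, -1), 2 bromo (Br, -1). Ligand charge sum = -3.
With Cd in oxidation state +2, the complex ion is [Cd...]^1−.
Charge balance with sodium (+1) requires 1 complex ion per 1 sodium.

Na[CdBr2(gly)(NH3)2]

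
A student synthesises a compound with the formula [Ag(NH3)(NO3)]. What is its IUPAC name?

amminenitratosilver(I)

There is no counter-ion, so the complex is neutral overall.
Ligand charges: 1×nitrato (-1 each), 1×ammine (neutral); total -1. So Ag + (-1) = 0, giving Ag = +1.
Ligands are named alphabetically: ammine before nitrato.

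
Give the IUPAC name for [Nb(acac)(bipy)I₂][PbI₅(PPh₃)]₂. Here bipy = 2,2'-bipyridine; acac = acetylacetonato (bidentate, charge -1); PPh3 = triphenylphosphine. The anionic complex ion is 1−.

Both ions are complex: the cation is named first with the plain metal name, the anion second with the -ate form; each ion's ligands are alphabetised independently.
The complex anion is given as 1−; its ligand charges sum to -5, so Pb = +4.
With 2 anions per cation, the cation must be 2×1 = 2+.
Cation: ligand charges sum to -3; for the ion to be 2+, Nb = +5.

(acetylacetonato)(2,2'-bipyridine)diiodoniobium(V) pentaiodo(triphenylphosphine)plumbate(IV)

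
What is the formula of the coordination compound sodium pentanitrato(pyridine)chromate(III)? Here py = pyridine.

Na2[Cr(NO3)5(py)]

Ligands: 1 pyridine (py, neutral), 5 nitrato (NO3, -1). Ligand charge sum = -5.
Charge balance with sodium (+1) requires 1 complex ion per 2 sodium.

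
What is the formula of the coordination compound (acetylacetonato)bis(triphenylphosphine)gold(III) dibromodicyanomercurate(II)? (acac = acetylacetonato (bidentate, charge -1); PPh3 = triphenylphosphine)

Cation [Au…]: ligand charges -1, Au(III) ⇒ ion charge 2+.
Anion [Hg…]: ligand charges -4, Hg(II) ⇒ ion charge 2−.
One 2+ cation balances one 2− anion.

[Au(acac)(PPh3)2][HgBr2(CN)2]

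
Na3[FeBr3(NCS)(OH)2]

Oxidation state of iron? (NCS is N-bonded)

3 sodium outside the brackets (+1 each) → the complex ion is 3−.
Ligand charges: 2×OH = -2; 1×NCS = -1; 3×Br = -3; sum -6.
Fe + (-6) = 3− ⇒ Fe is +3.

+3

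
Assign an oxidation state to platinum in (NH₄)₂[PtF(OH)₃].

+2

2 ammonium outside the brackets (+1 each) → the complex ion is 2−.
Ligand charges: 3×OH = -3; 1×F = -1; sum -4.
Pt + (-4) = 2− ⇒ Pt is +2.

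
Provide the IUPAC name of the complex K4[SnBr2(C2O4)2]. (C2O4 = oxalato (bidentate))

The 4 potassium counter-ions carry a total charge of +4, so each complex ion is 4−.
Ligand charges: 2×bromo (-1 each), 2×oxalato (-2 each); total -6. So Sn + (-6) = 4−, giving Sn = +2.
Ligands are named alphabetically: bromo before oxalato.
The complex ion is anionic, so tin takes the -ate form stannate(II).

potassium dibromodioxalatostannate(II)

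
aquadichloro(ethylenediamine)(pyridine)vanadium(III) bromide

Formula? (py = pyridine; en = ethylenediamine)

[VCl2(en)(H2O)(py)]Br

Ligands: 1 aqua (H2O, neutral), 2 chloro (Cl, -1), 1 pyridine (py, neutral), 1 ethylenediamine (en, neutral). Ligand charge sum = -2.
Charge balance with bromide (-1) requires 1 complex ion per 1 bromide.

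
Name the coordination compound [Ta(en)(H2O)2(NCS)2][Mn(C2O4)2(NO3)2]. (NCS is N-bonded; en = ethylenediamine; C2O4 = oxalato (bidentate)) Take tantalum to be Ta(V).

diaqua(ethylenediamine)diisothiocyanatotantalum(V) dinitratodioxalatomanganate(III)

Both ions are complex: the cation is named first with the plain metal name, the anion second with the -ate form; each ion's ligands are alphabetised independently.
Ta is given as +5; the cation's ligand charges sum to -2, so the complex cation is 3+.
A 1:1 salt means the anion carries the equal and opposite charge, 3−.
Anion: ligand charges sum to -6; for the ion to be 3−, Mn = +3.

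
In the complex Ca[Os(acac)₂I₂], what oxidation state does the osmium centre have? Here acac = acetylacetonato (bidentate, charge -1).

1 calcium outside the brackets (+2 each) → the complex ion is 2−.
Ligand charges: 2×acac = -2; 2×I = -2; sum -4.
Os + (-4) = 2− ⇒ Os is +2.

+2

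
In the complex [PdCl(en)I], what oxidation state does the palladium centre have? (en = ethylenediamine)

No counter-ion: the bracketed complex is neutral.
Ligand charges: 1×Cl = -1; 1×I = -1; 1×en neutral; sum -2.
Pd + (-2) = 0 ⇒ Pd is +2.

+2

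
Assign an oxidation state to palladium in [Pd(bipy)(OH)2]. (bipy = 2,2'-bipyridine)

+2

No counter-ion: the bracketed complex is neutral.
Ligand charges: 1×bipy neutral; 2×OH = -2; sum -2.
Pd + (-2) = 0 ⇒ Pd is +2.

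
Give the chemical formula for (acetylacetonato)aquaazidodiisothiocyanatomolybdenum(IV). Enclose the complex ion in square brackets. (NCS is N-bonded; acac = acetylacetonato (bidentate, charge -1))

Ligands: 1 aqua (H2O, neutral), 2 isothiocyanato (NCS, -1), 1 acetylacetonato (acac, -1), 1 azido (N3, -1). Ligand charge sum = -4.
With Mo in oxidation state +4, the complex ion is [Mo...].

[Mo(acac)(H2O)(N3)(NCS)2]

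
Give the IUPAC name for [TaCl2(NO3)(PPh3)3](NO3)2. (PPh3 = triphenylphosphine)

The 2 nitrate counter-ions carry a total charge of -2, so each complex ion is 2+.
Ligand charges: 3×triphenylphosphine (neutral), 2×chloro (-1 each), 1×nitrato (-1 each); total -3. So Ta + (-3) = 2+, giving Ta = +5.
Ligands are named alphabetically: chloro before nitrato before triphenylphosphine.

dichloronitratotris(triphenylphosphine)tantalum(V) nitrate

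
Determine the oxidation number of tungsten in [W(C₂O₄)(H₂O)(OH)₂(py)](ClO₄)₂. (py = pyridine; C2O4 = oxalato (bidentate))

+6

2 perchlorate outside the brackets (-1 each) → the complex ion is 2+.
Ligand charges: 1×py neutral; 1×C2O4 = -2; 2×OH = -2; 1×H2O neutral; sum -4.
W + (-4) = 2+ ⇒ W is +6.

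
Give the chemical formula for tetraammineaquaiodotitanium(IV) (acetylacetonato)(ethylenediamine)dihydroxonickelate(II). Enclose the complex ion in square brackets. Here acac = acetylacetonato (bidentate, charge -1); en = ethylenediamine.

Cation [Ti…]: ligand charges -1, Ti(IV) ⇒ ion charge 3+.
Anion [Ni…]: ligand charges -3, Ni(II) ⇒ ion charge 1−.
One 3+ cation requires 3 of the 1− anion.

[Ti(H2O)I(NH3)4][Ni(acac)(en)(OH)2]3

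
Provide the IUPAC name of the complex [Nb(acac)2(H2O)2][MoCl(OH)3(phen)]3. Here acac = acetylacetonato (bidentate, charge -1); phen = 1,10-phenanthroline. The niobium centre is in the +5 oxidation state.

Both ions are complex: the cation is named first with the plain metal name, the anion second with the -ate form; each ion's ligands are alphabetised independently.
Nb is given as +5; the cation's ligand charges sum to -2, so the complex cation is 3+.
With 3 anions per cation, each anion must be 3/3 = 1−.
Anion: ligand charges sum to -4; for the ion to be 1−, Mo = +3.

bis(acetylacetonato)diaquaniobium(V) chlorotrihydroxo(1,10-phenanthroline)molybdate(III)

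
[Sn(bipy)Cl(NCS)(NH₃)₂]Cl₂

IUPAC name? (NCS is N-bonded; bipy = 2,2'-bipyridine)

diammine(2,2'-bipyridine)chloroisothiocyanatotin(IV) chloride

The 2 chloride counter-ions carry a total charge of -2, so each complex ion is 2+.
Ligand charges: 1×isothiocyanato (-1 each), 1×2,2'-bipyridine (neutral), 2×ammine (neutral), 1×chloro (-1 each); total -2. So Sn + (-2) = 2+, giving Sn = +4.
Ligands are named alphabetically: ammine before bipyridine before chloro before isothiocyanato.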